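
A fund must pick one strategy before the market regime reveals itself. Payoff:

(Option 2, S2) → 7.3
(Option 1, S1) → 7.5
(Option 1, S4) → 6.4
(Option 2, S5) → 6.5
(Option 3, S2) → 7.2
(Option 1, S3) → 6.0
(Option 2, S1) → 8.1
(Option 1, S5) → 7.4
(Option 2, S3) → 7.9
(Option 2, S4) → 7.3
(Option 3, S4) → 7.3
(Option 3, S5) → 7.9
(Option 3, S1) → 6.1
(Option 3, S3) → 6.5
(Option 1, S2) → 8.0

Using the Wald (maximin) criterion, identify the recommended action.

Option 2

Row minima: Option 1=6.0, Option 2=6.5, Option 3=6.1
Best worst-case = 6.5 → Option 2.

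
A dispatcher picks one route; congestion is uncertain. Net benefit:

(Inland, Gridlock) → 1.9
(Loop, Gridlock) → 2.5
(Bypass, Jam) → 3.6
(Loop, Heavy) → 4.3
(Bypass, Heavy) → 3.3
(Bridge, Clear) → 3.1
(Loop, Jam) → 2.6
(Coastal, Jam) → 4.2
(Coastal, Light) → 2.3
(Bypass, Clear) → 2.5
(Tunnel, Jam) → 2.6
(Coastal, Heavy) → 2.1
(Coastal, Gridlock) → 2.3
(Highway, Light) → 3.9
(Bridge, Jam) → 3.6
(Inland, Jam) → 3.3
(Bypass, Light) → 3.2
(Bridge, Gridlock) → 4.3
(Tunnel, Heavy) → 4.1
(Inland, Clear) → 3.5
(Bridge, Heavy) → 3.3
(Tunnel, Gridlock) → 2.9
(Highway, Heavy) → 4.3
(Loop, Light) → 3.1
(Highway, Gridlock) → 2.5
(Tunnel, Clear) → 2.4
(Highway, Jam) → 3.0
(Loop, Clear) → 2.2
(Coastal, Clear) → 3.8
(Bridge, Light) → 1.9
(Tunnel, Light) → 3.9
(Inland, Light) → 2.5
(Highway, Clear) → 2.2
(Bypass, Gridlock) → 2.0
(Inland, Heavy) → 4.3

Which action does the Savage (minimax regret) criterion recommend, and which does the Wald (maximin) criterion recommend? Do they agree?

Column bests: Clear=3.8, Light=3.9, Heavy=4.3, Jam=4.2, Gridlock=4.3.
Coastal regrets: 0.0, 1.6, 2.2, 0.0, 2.0 → max 2.2
Inland regrets: 0.3, 1.4, 0.0, 0.9, 2.4 → max 2.4
Bypass regrets: 1.3, 0.7, 1.0, 0.6, 2.3 → max 2.3
Highway regrets: 1.6, 0.0, 0.0, 1.2, 1.8 → max 1.8
Tunnel regrets: 1.4, 0.0, 0.2, 1.6, 1.4 → max 1.6
Bridge regrets: 0.7, 2.0, 1.0, 0.6, 0.0 → max 2.0
Loop regrets: 1.6, 0.8, 0.0, 1.6, 1.8 → max 1.8
Smallest max regret = 1.6 → Tunnel.
Row minima: Coastal=2.1, Inland=1.9, Bypass=2.0, Highway=2.2, Tunnel=2.4, Bridge=1.9, Loop=2.2
Best worst-case = 2.4 → Tunnel.

minimax regret → Tunnel; maximin → Tunnel (agree)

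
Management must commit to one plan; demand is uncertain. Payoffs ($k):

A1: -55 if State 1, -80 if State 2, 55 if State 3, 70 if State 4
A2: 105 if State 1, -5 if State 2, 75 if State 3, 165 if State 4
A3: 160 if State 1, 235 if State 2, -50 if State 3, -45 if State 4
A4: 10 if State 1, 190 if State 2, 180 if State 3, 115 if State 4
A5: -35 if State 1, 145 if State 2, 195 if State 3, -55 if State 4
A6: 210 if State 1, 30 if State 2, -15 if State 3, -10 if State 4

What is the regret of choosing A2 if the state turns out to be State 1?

105

Best payoff under State 1 is 210.
Regret = 210 − 105 = 105.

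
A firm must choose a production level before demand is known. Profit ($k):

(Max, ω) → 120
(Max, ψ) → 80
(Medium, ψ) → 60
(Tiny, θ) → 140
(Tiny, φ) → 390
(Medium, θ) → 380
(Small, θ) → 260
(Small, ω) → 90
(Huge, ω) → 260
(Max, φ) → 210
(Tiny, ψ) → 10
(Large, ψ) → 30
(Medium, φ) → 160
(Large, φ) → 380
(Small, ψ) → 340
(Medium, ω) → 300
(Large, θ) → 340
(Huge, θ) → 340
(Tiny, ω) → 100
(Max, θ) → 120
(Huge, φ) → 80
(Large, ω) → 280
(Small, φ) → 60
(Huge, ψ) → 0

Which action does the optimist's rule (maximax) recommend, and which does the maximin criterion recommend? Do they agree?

Row maxima: Tiny=390, Small=340, Medium=380, Large=380, Huge=340, Max=210
Best best-case = 390 → Tiny.
Row minima: Tiny=10, Small=60, Medium=60, Large=30, Huge=0, Max=80
Best worst-case = 80 → Max.

maximax → Tiny; maximin → Max (disagree)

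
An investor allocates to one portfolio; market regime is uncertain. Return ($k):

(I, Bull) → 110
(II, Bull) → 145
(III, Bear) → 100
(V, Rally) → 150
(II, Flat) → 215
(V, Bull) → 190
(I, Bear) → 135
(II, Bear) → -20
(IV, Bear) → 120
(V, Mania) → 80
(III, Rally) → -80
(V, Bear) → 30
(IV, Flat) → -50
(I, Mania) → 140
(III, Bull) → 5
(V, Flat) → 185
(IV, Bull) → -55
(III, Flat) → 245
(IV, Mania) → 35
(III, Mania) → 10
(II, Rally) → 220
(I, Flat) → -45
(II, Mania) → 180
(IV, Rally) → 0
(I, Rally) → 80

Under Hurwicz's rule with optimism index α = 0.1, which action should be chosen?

V

I: 0.1·140 + 0.9·(-45) = -26.5
II: 0.1·220 + 0.9·(-20) = 4
III: 0.1·245 + 0.9·(-80) = -47.5
IV: 0.1·120 + 0.9·(-55) = -37.5
V: 0.1·190 + 0.9·30 = 46
Highest Hurwicz score = 46 → V.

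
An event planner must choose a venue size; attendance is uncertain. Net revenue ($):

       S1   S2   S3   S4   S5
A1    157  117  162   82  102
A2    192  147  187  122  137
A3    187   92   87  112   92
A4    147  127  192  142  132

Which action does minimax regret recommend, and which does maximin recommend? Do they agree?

minimax regret → A2; maximin → A4 (disagree)

Column bests: S1=192, S2=147, S3=192, S4=142, S5=137.
A1 regrets: 35, 30, 30, 60, 35 → max 60
A2 regrets: 0, 0, 5, 20, 0 → max 20
A3 regrets: 5, 55, 105, 30, 45 → max 105
A4 regrets: 45, 20, 0, 0, 5 → max 45
Smallest max regret = 20 → A2.
Row minima: A1=82, A2=122, A3=87, A4=127
Best worst-case = 127 → A4.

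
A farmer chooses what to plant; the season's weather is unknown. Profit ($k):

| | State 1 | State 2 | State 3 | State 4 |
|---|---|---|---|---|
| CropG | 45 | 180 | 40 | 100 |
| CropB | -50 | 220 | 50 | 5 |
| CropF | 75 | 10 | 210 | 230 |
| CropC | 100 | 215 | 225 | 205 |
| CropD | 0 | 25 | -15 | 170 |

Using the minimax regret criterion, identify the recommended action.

Column bests: State 1=100, State 2=220, State 3=225, State 4=230.
CropG regrets: 55, 40, 185, 130 → max 185
CropB regrets: 150, 0, 175, 225 → max 225
CropF regrets: 25, 210, 15, 0 → max 210
CropC regrets: 0, 5, 0, 25 → max 25
CropD regrets: 100, 195, 240, 60 → max 240
Smallest max regret = 25 → CropC.

CropC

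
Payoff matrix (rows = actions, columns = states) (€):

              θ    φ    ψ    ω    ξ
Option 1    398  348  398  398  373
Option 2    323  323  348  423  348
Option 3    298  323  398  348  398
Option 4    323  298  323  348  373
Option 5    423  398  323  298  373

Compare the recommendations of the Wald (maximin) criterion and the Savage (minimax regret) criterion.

maximin → Option 1; minimax regret → Option 1 (agree)

Row minima: Option 1=348, Option 2=323, Option 3=298, Option 4=298, Option 5=298
Best worst-case = 348 → Option 1.
Column bests: θ=423, φ=398, ψ=398, ω=423, ξ=398.
Option 1 regrets: 25, 50, 0, 25, 25 → max 50
Option 2 regrets: 100, 75, 50, 0, 50 → max 100
Option 3 regrets: 125, 75, 0, 75, 0 → max 125
Option 4 regrets: 100, 100, 75, 75, 25 → max 100
Option 5 regrets: 0, 0, 75, 125, 25 → max 125
Smallest max regret = 50 → Option 1.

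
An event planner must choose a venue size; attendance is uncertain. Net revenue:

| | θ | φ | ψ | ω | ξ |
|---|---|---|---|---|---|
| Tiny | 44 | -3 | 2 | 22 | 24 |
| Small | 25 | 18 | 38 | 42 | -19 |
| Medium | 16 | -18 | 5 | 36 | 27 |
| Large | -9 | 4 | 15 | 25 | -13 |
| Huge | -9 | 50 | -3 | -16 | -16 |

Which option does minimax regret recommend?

Column bests: θ=44, φ=50, ψ=38, ω=42, ξ=27.
Tiny regrets: 0, 53, 36, 20, 3 → max 53
Small regrets: 19, 32, 0, 0, 46 → max 46
Medium regrets: 28, 68, 33, 6, 0 → max 68
Large regrets: 53, 46, 23, 17, 40 → max 53
Huge regrets: 53, 0, 41, 58, 43 → max 58
Smallest max regret = 46 → Small.

Small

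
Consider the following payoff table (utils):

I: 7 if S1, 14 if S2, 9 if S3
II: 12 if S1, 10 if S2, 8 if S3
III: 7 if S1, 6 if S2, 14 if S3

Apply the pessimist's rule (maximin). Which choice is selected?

II

Row minima: I=7, II=8, III=6
Best worst-case = 8 → II.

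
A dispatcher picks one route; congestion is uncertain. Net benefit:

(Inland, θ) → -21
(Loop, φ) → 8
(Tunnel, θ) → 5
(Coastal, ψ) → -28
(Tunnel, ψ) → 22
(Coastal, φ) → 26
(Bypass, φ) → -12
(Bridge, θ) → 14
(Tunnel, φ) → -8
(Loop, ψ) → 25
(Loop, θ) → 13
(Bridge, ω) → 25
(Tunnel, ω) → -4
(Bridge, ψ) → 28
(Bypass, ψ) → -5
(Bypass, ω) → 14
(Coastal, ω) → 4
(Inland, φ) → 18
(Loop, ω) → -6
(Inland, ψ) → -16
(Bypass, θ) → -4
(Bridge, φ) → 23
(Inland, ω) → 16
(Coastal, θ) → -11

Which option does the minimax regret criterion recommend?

Column bests: θ=14, φ=26, ψ=28, ω=25.
Coastal regrets: 25, 0, 56, 21 → max 56
Inland regrets: 35, 8, 44, 9 → max 44
Bypass regrets: 18, 38, 33, 11 → max 38
Loop regrets: 1, 18, 3, 31 → max 31
Tunnel regrets: 9, 34, 6, 29 → max 34
Bridge regrets: 0, 3, 0, 0 → max 3
Smallest max regret = 3 → Bridge.

Bridge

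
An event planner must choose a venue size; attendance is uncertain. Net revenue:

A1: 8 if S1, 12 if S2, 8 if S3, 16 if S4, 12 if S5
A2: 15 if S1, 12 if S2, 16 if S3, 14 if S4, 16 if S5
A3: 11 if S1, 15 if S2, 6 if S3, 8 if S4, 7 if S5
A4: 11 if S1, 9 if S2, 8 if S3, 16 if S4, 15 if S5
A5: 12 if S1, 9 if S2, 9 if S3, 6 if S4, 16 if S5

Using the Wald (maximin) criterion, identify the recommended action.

Row minima: A1=8, A2=12, A3=6, A4=8, A5=6
Best worst-case = 12 → A2.

A2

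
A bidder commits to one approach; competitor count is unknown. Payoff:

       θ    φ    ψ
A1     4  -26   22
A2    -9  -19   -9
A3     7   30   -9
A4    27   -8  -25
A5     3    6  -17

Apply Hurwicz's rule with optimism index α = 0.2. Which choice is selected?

A1: 0.2·22 + 0.8·(-26) = -16.4
A2: 0.2·(-9) + 0.8·(-19) = -17
A3: 0.2·30 + 0.8·(-9) = -1.2
A4: 0.2·27 + 0.8·(-25) = -14.6
A5: 0.2·6 + 0.8·(-17) = -12.4
Highest Hurwicz score = -1.2 → A3.

A3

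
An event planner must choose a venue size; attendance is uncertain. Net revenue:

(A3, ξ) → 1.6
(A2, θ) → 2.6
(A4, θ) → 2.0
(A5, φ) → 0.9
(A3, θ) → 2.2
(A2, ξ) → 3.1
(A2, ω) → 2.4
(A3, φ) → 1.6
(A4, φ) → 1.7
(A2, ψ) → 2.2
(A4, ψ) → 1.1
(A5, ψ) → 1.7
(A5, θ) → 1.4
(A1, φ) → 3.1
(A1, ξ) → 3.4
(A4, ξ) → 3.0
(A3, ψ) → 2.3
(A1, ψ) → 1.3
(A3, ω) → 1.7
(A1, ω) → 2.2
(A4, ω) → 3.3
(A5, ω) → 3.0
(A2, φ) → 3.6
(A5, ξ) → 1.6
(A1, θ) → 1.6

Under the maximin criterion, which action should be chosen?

A2

Row minima: A1=1.3, A2=2.2, A3=1.6, A4=1.1, A5=0.9
Best worst-case = 2.2 → A2.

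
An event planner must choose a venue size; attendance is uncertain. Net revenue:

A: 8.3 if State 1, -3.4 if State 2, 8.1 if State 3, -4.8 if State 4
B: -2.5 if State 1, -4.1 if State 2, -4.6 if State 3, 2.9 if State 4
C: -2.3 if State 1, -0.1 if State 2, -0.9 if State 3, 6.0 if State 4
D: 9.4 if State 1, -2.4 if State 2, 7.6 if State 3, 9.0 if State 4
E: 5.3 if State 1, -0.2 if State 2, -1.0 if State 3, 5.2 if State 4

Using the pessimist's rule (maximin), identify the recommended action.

E

Row minima: A=-4.8, B=-4.6, C=-2.3, D=-2.4, E=-1.0
Best worst-case = -1.0 → E.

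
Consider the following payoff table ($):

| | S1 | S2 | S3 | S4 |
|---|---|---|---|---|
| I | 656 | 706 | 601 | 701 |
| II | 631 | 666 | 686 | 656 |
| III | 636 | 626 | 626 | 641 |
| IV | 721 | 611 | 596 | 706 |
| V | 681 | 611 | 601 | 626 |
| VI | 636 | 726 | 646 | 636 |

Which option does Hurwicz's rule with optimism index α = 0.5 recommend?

VI

I: 0.5·706 + 0.5·601 = 653.5
II: 0.5·686 + 0.5·631 = 658.5
III: 0.5·641 + 0.5·626 = 633.5
IV: 0.5·721 + 0.5·596 = 658.5
V: 0.5·681 + 0.5·601 = 641
VI: 0.5·726 + 0.5·636 = 681
Highest Hurwicz score = 681 → VI.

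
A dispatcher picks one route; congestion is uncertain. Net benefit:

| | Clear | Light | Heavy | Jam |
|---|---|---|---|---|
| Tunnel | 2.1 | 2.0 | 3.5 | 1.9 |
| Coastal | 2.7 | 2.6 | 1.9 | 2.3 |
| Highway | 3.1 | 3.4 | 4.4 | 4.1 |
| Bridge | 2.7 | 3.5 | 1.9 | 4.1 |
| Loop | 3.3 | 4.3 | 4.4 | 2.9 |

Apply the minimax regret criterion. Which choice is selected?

Highway

Column bests: Clear=3.3, Light=4.3, Heavy=4.4, Jam=4.1.
Tunnel regrets: 1.2, 2.3, 0.9, 2.2 → max 2.3
Coastal regrets: 0.6, 1.7, 2.5, 1.8 → max 2.5
Highway regrets: 0.2, 0.9, 0.0, 0.0 → max 0.9
Bridge regrets: 0.6, 0.8, 2.5, 0.0 → max 2.5
Loop regrets: 0.0, 0.0, 0.0, 1.2 → max 1.2
Smallest max regret = 0.9 → Highway.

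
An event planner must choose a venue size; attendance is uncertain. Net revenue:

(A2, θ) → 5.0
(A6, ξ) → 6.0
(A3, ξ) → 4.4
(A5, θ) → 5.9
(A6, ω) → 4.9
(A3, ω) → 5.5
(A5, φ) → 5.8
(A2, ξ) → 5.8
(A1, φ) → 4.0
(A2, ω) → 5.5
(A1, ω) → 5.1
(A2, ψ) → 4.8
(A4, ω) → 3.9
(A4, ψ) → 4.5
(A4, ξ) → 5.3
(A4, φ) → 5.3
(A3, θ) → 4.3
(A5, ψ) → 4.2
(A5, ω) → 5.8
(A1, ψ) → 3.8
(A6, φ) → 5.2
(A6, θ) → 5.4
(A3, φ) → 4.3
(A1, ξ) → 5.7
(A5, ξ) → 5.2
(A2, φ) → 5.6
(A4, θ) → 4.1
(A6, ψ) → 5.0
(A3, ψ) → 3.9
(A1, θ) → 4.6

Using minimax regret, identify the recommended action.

A5

Column bests: θ=5.9, φ=5.8, ψ=5.0, ω=5.8, ξ=6.0.
A1 regrets: 1.3, 1.8, 1.2, 0.7, 0.3 → max 1.8
A2 regrets: 0.9, 0.2, 0.2, 0.3, 0.2 → max 0.9
A3 regrets: 1.6, 1.5, 1.1, 0.3, 1.6 → max 1.6
A4 regrets: 1.8, 0.5, 0.5, 1.9, 0.7 → max 1.9
A5 regrets: 0.0, 0.0, 0.8, 0.0, 0.8 → max 0.8
A6 regrets: 0.5, 0.6, 0.0, 0.9, 0.0 → max 0.9
Smallest max regret = 0.8 → A5.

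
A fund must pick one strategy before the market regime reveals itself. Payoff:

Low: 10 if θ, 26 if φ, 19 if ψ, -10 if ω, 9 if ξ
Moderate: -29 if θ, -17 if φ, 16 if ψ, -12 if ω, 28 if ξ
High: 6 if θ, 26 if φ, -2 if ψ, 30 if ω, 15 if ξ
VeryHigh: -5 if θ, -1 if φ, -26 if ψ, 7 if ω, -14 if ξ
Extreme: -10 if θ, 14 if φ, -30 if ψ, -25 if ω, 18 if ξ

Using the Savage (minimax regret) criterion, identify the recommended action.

High

Column bests: θ=10, φ=26, ψ=19, ω=30, ξ=28.
Low regrets: 0, 0, 0, 40, 19 → max 40
Moderate regrets: 39, 43, 3, 42, 0 → max 43
High regrets: 4, 0, 21, 0, 13 → max 21
VeryHigh regrets: 15, 27, 45, 23, 42 → max 45
Extreme regrets: 20, 12, 49, 55, 10 → max 55
Smallest max regret = 21 → High.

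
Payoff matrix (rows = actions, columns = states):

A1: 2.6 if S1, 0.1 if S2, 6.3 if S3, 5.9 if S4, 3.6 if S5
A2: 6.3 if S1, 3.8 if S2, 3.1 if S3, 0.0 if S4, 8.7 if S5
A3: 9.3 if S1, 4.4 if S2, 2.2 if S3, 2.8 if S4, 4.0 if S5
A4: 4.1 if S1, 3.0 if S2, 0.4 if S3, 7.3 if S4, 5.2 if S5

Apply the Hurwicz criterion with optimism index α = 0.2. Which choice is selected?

A3

A1: 0.2·6.3 + 0.8·0.1 = 1.34
A2: 0.2·8.7 + 0.8·0.0 = 1.74
A3: 0.2·9.3 + 0.8·2.2 = 3.62
A4: 0.2·7.3 + 0.8·0.4 = 1.78
Highest Hurwicz score = 3.62 → A3.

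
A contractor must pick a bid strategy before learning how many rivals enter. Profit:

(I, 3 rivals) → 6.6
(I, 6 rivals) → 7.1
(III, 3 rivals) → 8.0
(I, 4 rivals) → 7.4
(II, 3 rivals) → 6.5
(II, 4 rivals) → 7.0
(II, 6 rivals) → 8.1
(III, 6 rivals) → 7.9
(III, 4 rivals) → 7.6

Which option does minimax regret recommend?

Column bests: 3 rivals=8.0, 4 rivals=7.6, 6 rivals=8.1.
I regrets: 1.4, 0.2, 1.0 → max 1.4
II regrets: 1.5, 0.6, 0.0 → max 1.5
III regrets: 0.0, 0.0, 0.2 → max 0.2
Smallest max regret = 0.2 → III.

III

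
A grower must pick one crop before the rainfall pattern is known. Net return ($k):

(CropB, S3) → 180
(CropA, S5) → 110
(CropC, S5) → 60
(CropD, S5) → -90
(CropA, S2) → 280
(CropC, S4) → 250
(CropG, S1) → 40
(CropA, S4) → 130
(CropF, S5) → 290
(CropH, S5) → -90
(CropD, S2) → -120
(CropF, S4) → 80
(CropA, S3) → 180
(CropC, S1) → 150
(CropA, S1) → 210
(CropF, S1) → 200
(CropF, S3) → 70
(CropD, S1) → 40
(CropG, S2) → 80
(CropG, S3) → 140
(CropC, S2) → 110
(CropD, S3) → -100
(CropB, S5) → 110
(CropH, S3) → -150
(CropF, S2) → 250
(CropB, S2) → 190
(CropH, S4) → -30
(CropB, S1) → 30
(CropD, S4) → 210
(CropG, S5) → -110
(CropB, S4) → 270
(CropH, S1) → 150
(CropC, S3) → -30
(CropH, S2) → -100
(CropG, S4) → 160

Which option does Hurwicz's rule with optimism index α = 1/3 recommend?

CropH: 1/3·150 + 2/3·(-150) = -50
CropB: 1/3·270 + 2/3·30 = 110
CropG: 1/3·160 + 2/3·(-110) = -20
CropC: 1/3·250 + 2/3·(-30) = 190/3
CropF: 1/3·290 + 2/3·70 = 430/3
CropA: 1/3·280 + 2/3·110 = 500/3
CropD: 1/3·210 + 2/3·(-120) = -10
Highest Hurwicz score = 500/3 → CropA.

CropA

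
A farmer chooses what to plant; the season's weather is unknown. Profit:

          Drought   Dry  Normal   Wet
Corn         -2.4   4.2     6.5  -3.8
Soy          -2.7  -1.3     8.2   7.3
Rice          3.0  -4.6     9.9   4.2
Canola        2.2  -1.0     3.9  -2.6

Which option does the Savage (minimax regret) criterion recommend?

Column bests: Drought=3.0, Dry=4.2, Normal=9.9, Wet=7.3.
Corn regrets: 5.4, 0.0, 3.4, 11.1 → max 11.1
Soy regrets: 5.7, 5.5, 1.7, 0.0 → max 5.7
Rice regrets: 0.0, 8.8, 0.0, 3.1 → max 8.8
Canola regrets: 0.8, 5.2, 6.0, 9.9 → max 9.9
Smallest max regret = 5.7 → Soy.

Soy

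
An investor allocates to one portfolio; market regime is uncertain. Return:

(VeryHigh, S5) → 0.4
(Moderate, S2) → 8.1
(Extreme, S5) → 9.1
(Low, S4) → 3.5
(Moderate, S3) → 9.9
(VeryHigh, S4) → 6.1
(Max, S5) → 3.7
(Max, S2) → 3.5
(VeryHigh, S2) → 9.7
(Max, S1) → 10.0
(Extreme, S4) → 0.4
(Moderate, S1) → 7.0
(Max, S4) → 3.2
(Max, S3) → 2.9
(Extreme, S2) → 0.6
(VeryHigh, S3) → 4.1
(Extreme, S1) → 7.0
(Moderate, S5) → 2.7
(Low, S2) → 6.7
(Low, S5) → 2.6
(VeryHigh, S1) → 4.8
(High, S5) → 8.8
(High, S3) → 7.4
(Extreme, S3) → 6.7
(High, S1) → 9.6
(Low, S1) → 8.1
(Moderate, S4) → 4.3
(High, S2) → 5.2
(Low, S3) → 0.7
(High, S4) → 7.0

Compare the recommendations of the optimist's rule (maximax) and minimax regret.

Row maxima: Low=8.1, Moderate=9.9, High=9.6, VeryHigh=9.7, Extreme=9.1, Max=10.0
Best best-case = 10.0 → Max.
Column bests: S1=10.0, S2=9.7, S3=9.9, S4=7.0, S5=9.1.
Low regrets: 1.9, 3.0, 9.2, 3.5, 6.5 → max 9.2
Moderate regrets: 3.0, 1.6, 0.0, 2.7, 6.4 → max 6.4
High regrets: 0.4, 4.5, 2.5, 0.0, 0.3 → max 4.5
VeryHigh regrets: 5.2, 0.0, 5.8, 0.9, 8.7 → max 8.7
Extreme regrets: 3.0, 9.1, 3.2, 6.6, 0.0 → max 9.1
Max regrets: 0.0, 6.2, 7.0, 3.8, 5.4 → max 7.0
Smallest max regret = 4.5 → High.

maximax → Max; minimax regret → High (disagree)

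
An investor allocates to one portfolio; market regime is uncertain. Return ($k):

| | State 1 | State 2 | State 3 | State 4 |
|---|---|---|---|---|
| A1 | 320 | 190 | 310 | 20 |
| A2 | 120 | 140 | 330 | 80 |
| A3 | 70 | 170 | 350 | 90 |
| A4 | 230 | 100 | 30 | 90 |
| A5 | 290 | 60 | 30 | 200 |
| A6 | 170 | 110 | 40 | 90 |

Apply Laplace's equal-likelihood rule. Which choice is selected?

Row averages: A1=210, A2=167.5, A3=170, A4=112.5, A5=145, A6=102.5
Highest average = 210 → A1.

A1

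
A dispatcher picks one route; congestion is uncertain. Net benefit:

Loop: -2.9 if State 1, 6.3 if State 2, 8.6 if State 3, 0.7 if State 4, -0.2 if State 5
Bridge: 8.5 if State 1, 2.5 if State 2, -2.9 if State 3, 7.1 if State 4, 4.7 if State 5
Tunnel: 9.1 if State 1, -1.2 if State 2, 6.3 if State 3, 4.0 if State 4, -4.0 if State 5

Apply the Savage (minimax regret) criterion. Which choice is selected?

Tunnel

Column bests: State 1=9.1, State 2=6.3, State 3=8.6, State 4=7.1, State 5=4.7.
Loop regrets: 12.0, 0.0, 0.0, 6.4, 4.9 → max 12.0
Bridge regrets: 0.6, 3.8, 11.5, 0.0, 0.0 → max 11.5
Tunnel regrets: 0.0, 7.5, 2.3, 3.1, 8.7 → max 8.7
Smallest max regret = 8.7 → Tunnel.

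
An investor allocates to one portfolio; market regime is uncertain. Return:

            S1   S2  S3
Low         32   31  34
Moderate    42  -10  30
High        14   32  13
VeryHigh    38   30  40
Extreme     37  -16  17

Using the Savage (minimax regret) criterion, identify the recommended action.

Column bests: S1=42, S2=32, S3=40.
Low regrets: 10, 1, 6 → max 10
Moderate regrets: 0, 42, 10 → max 42
High regrets: 28, 0, 27 → max 28
VeryHigh regrets: 4, 2, 0 → max 4
Extreme regrets: 5, 48, 23 → max 48
Smallest max regret = 4 → VeryHigh.

VeryHigh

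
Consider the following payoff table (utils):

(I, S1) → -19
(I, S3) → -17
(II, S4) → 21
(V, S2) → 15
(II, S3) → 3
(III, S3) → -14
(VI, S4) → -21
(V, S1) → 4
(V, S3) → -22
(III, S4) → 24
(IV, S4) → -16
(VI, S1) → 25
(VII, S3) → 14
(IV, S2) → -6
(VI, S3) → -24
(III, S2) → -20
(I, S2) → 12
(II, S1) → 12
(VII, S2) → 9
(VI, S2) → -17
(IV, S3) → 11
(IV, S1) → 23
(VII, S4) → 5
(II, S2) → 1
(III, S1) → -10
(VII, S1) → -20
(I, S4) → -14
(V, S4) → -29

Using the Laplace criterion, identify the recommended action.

II

Row averages: I=-9.5, II=9.25, III=-5, IV=3, V=-8, VI=-9.25, VII=2
Highest average = 9.25 → II.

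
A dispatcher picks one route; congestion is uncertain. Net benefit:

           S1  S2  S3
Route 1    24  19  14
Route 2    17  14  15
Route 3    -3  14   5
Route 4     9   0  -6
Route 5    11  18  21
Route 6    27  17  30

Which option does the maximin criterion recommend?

Route 6

Row minima: Route 1=14, Route 2=14, Route 3=-3, Route 4=-6, Route 5=11, Route 6=17
Best worst-case = 17 → Route 6.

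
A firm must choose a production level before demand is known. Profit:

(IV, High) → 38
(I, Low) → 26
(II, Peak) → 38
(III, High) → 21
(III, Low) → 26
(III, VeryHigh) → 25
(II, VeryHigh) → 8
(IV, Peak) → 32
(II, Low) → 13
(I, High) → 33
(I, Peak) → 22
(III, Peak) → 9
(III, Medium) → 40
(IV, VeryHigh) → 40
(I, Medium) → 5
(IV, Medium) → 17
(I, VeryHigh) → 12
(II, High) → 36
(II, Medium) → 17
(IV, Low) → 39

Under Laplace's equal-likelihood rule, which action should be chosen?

Row averages: I=19.6, II=22.4, III=24.2, IV=33.2
Highest average = 33.2 → IV.

IV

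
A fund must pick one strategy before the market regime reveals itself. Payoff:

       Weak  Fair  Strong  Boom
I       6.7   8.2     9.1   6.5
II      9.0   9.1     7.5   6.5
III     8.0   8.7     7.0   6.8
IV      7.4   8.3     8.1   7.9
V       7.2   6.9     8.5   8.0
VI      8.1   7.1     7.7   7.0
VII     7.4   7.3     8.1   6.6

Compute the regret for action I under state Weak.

Best payoff under Weak is 9.0.
Regret = 9.0 − 6.7 = 2.3.

2.3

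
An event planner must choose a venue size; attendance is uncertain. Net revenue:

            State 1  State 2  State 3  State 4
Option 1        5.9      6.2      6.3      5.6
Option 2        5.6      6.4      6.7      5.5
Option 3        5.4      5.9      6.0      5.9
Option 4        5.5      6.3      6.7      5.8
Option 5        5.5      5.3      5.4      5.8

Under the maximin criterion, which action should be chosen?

Row minima: Option 1=5.6, Option 2=5.5, Option 3=5.4, Option 4=5.5, Option 5=5.3
Best worst-case = 5.6 → Option 1.

Option 1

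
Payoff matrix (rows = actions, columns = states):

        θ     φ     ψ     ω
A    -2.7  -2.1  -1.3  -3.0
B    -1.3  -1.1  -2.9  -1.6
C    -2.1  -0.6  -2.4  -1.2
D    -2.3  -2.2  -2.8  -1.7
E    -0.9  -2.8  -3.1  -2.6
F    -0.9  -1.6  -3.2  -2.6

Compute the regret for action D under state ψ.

Best payoff under ψ is -1.3.
Regret = -1.3 − (-2.8) = 1.5.

1.5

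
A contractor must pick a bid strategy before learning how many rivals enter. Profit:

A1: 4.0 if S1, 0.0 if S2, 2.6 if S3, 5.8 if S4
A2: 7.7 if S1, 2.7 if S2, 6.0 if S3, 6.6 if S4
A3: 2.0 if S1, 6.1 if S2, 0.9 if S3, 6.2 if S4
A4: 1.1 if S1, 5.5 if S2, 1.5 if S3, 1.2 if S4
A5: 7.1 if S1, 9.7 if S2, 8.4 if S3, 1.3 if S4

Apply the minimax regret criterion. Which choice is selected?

A5

Column bests: S1=7.7, S2=9.7, S3=8.4, S4=6.6.
A1 regrets: 3.7, 9.7, 5.8, 0.8 → max 9.7
A2 regrets: 0.0, 7.0, 2.4, 0.0 → max 7.0
A3 regrets: 5.7, 3.6, 7.5, 0.4 → max 7.5
A4 regrets: 6.6, 4.2, 6.9, 5.4 → max 6.9
A5 regrets: 0.6, 0.0, 0.0, 5.3 → max 5.3
Smallest max regret = 5.3 → A5.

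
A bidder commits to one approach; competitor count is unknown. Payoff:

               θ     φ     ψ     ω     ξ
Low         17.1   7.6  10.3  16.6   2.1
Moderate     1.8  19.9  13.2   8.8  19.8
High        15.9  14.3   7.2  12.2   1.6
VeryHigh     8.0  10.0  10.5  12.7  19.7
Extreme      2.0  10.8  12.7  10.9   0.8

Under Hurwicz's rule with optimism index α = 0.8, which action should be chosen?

VeryHigh

Low: 0.8·17.1 + 0.2·2.1 = 14.1
Moderate: 0.8·19.9 + 0.2·1.8 = 16.28
High: 0.8·15.9 + 0.2·1.6 = 13.04
VeryHigh: 0.8·19.7 + 0.2·8.0 = 17.36
Extreme: 0.8·12.7 + 0.2·0.8 = 10.32
Highest Hurwicz score = 17.36 → VeryHigh.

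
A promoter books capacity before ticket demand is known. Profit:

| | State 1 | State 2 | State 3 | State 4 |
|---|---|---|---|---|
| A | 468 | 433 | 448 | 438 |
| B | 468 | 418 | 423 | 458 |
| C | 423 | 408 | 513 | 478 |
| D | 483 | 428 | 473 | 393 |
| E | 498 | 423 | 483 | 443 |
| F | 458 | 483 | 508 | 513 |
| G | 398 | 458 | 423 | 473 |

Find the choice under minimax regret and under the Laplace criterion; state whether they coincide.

Column bests: State 1=498, State 2=483, State 3=513, State 4=513.
A regrets: 30, 50, 65, 75 → max 75
B regrets: 30, 65, 90, 55 → max 90
C regrets: 75, 75, 0, 35 → max 75
D regrets: 15, 55, 40, 120 → max 120
E regrets: 0, 60, 30, 70 → max 70
F regrets: 40, 0, 5, 0 → max 40
G regrets: 100, 25, 90, 40 → max 100
Smallest max regret = 40 → F.
Row averages: A=446.75, B=441.75, C=455.5, D=444.25, E=461.75, F=490.5, G=438
Highest average = 490.5 → F.

minimax regret → F; laplace → F (agree)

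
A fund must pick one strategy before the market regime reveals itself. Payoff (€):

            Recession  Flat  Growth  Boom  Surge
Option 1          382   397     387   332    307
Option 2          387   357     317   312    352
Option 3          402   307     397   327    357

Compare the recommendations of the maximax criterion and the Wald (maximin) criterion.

Row maxima: Option 1=397, Option 2=387, Option 3=402
Best best-case = 402 → Option 3.
Row minima: Option 1=307, Option 2=312, Option 3=307
Best worst-case = 312 → Option 2.

maximax → Option 3; maximin → Option 2 (disagree)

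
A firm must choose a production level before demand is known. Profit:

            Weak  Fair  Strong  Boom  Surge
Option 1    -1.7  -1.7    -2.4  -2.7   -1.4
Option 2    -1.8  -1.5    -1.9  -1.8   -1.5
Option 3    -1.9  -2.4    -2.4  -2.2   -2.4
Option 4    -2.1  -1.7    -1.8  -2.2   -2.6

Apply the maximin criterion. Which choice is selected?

Row minima: Option 1=-2.7, Option 2=-1.9, Option 3=-2.4, Option 4=-2.6
Best worst-case = -1.9 → Option 2.

Option 2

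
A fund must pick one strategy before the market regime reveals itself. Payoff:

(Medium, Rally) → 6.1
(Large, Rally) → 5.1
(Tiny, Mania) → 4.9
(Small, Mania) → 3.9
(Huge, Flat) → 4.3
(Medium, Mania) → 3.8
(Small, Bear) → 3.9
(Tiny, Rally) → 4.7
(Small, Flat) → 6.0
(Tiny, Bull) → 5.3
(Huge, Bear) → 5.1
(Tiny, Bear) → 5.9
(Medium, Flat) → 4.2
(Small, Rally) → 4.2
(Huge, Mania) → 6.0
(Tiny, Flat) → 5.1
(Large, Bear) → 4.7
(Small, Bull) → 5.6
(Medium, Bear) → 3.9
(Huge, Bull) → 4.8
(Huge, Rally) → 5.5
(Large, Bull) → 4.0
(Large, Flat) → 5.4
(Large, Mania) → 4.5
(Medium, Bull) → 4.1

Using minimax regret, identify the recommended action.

Column bests: Bear=5.9, Flat=6.0, Bull=5.6, Rally=6.1, Mania=6.0.
Tiny regrets: 0.0, 0.9, 0.3, 1.4, 1.1 → max 1.4
Small regrets: 2.0, 0.0, 0.0, 1.9, 2.1 → max 2.1
Medium regrets: 2.0, 1.8, 1.5, 0.0, 2.2 → max 2.2
Large regrets: 1.2, 0.6, 1.6, 1.0, 1.5 → max 1.6
Huge regrets: 0.8, 1.7, 0.8, 0.6, 0.0 → max 1.7
Smallest max regret = 1.4 → Tiny.

Tiny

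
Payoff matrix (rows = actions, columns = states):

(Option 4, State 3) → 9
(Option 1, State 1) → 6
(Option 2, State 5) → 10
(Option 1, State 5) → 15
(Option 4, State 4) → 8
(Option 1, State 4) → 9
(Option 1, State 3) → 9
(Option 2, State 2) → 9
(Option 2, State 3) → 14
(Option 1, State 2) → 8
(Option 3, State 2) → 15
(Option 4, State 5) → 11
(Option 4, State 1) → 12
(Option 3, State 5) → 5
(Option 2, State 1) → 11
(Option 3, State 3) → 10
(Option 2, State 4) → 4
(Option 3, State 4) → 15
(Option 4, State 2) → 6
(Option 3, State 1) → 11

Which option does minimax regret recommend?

Column bests: State 1=12, State 2=15, State 3=14, State 4=15, State 5=15.
Option 1 regrets: 6, 7, 5, 6, 0 → max 7
Option 2 regrets: 1, 6, 0, 11, 5 → max 11
Option 3 regrets: 1, 0, 4, 0, 10 → max 10
Option 4 regrets: 0, 9, 5, 7, 4 → max 9
Smallest max regret = 7 → Option 1.

Option 1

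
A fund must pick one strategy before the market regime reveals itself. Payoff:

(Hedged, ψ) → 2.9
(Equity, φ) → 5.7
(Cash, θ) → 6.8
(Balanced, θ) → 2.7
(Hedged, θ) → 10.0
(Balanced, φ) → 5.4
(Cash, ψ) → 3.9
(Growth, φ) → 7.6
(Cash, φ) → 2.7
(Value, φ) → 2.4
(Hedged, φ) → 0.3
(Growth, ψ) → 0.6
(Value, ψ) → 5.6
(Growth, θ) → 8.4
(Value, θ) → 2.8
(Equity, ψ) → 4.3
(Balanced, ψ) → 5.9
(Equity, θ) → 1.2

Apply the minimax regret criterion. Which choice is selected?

Column bests: θ=10.0, φ=7.6, ψ=5.9.
Hedged regrets: 0.0, 7.3, 3.0 → max 7.3
Balanced regrets: 7.3, 2.2, 0.0 → max 7.3
Value regrets: 7.2, 5.2, 0.3 → max 7.2
Growth regrets: 1.6, 0.0, 5.3 → max 5.3
Cash regrets: 3.2, 4.9, 2.0 → max 4.9
Equity regrets: 8.8, 1.9, 1.6 → max 8.8
Smallest max regret = 4.9 → Cash.

Cash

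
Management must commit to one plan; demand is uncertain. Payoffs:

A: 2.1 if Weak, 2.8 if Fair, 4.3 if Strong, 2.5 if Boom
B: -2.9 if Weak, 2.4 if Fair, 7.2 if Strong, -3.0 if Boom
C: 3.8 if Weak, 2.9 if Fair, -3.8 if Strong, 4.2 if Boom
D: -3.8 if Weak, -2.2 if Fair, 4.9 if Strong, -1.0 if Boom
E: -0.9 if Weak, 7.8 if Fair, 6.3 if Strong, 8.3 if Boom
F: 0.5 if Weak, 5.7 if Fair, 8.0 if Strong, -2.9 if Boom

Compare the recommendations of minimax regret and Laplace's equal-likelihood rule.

minimax regret → E; laplace → E (agree)

Column bests: Weak=3.8, Fair=7.8, Strong=8.0, Boom=8.3.
A regrets: 1.7, 5.0, 3.7, 5.8 → max 5.8
B regrets: 6.7, 5.4, 0.8, 11.3 → max 11.3
C regrets: 0.0, 4.9, 11.8, 4.1 → max 11.8
D regrets: 7.6, 10.0, 3.1, 9.3 → max 10.0
E regrets: 4.7, 0.0, 1.7, 0.0 → max 4.7
F regrets: 3.3, 2.1, 0.0, 11.2 → max 11.2
Smallest max regret = 4.7 → E.
Row averages: A=2.925, B=0.925, C=1.775, D=-0.525, E=5.375, F=2.825
Highest average = 5.375 → E.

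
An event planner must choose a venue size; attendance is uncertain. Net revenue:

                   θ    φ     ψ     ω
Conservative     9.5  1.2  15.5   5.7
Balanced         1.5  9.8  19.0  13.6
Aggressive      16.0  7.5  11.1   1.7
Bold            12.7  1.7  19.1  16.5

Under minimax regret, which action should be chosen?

Bold

Column bests: θ=16.0, φ=9.8, ψ=19.1, ω=16.5.
Conservative regrets: 6.5, 8.6, 3.6, 10.8 → max 10.8
Balanced regrets: 14.5, 0.0, 0.1, 2.9 → max 14.5
Aggressive regrets: 0.0, 2.3, 8.0, 14.8 → max 14.8
Bold regrets: 3.3, 8.1, 0.0, 0.0 → max 8.1
Smallest max regret = 8.1 → Bold.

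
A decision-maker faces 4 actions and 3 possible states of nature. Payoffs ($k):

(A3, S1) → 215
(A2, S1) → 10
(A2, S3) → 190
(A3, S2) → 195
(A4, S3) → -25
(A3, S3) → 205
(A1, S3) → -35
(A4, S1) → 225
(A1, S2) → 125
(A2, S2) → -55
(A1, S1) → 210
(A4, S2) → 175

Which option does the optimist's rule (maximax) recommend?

A4

Row maxima: A1=210, A2=190, A3=215, A4=225
Best best-case = 225 → A4.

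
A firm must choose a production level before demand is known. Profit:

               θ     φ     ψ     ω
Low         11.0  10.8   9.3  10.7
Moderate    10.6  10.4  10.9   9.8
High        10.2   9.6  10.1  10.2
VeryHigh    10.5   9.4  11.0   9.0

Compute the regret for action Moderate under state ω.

Best payoff under ω is 10.7.
Regret = 10.7 − 9.8 = 0.9.

0.9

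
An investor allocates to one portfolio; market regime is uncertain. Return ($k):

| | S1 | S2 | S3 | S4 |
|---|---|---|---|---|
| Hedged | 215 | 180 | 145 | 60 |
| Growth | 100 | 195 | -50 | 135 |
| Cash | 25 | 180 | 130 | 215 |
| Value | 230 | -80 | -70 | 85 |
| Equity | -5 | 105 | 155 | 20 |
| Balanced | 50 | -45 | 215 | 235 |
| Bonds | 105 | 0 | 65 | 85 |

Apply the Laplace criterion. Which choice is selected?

Hedged

Row averages: Hedged=150, Growth=95, Cash=137.5, Value=41.25, Equity=68.75, Balanced=113.75, Bonds=63.75
Highest average = 150 → Hedged.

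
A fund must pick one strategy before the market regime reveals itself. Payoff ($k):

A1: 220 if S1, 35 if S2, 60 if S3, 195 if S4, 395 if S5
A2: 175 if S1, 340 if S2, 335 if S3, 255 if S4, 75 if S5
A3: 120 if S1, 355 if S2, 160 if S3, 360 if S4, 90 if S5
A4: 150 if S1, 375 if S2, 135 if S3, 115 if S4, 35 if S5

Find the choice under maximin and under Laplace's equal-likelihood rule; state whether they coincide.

Row minima: A1=35, A2=75, A3=90, A4=35
Best worst-case = 90 → A3.
Row averages: A1=181, A2=236, A3=217, A4=162
Highest average = 236 → A2.

maximin → A3; laplace → A2 (disagree)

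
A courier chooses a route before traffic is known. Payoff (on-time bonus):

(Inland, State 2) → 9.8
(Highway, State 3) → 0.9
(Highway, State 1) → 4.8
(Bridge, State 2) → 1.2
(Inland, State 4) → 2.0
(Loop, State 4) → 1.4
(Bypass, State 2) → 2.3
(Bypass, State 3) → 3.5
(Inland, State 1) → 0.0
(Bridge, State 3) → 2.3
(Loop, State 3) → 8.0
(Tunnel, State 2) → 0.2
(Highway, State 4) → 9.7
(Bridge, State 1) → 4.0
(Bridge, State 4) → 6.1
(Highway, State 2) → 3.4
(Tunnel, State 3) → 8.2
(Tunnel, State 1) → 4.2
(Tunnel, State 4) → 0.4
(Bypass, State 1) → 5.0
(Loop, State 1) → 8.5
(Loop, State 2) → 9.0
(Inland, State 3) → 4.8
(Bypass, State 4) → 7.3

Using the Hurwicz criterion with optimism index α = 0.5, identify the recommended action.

Tunnel: 0.5·8.2 + 0.5·0.2 = 4.2
Bypass: 0.5·7.3 + 0.5·2.3 = 4.8
Bridge: 0.5·6.1 + 0.5·1.2 = 3.65
Highway: 0.5·9.7 + 0.5·0.9 = 5.3
Inland: 0.5·9.8 + 0.5·0.0 = 4.9
Loop: 0.5·9.0 + 0.5·1.4 = 5.2
Highest Hurwicz score = 5.3 → Highway.

Highway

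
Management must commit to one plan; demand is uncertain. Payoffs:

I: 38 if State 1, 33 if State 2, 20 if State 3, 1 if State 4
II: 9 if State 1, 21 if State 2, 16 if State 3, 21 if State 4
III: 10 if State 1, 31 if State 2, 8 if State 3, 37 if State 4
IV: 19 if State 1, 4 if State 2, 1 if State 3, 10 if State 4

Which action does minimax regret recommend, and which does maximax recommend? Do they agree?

Column bests: State 1=38, State 2=33, State 3=20, State 4=37.
I regrets: 0, 0, 0, 36 → max 36
II regrets: 29, 12, 4, 16 → max 29
III regrets: 28, 2, 12, 0 → max 28
IV regrets: 19, 29, 19, 27 → max 29
Smallest max regret = 28 → III.
Row maxima: I=38, II=21, III=37, IV=19
Best best-case = 38 → I.

minimax regret → III; maximax → I (disagree)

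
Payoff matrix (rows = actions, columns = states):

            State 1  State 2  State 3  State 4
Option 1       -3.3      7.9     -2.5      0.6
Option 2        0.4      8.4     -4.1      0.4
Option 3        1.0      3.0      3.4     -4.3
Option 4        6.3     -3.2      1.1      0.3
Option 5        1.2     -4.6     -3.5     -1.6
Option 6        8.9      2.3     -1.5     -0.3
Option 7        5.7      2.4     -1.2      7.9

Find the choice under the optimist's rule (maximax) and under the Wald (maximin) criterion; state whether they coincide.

Row maxima: Option 1=7.9, Option 2=8.4, Option 3=3.4, Option 4=6.3, Option 5=1.2, Option 6=8.9, Option 7=7.9
Best best-case = 8.9 → Option 6.
Row minima: Option 1=-3.3, Option 2=-4.1, Option 3=-4.3, Option 4=-3.2, Option 5=-4.6, Option 6=-1.5, Option 7=-1.2
Best worst-case = -1.2 → Option 7.

maximax → Option 6; maximin → Option 7 (disagree)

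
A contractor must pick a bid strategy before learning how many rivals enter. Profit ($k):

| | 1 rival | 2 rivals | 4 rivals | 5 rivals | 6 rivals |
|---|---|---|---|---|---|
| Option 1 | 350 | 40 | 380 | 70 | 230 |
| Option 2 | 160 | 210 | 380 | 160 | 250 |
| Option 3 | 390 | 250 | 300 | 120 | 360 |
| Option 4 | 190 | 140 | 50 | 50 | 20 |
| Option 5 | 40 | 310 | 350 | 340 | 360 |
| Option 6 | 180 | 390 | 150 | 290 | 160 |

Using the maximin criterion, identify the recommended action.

Row minima: Option 1=40, Option 2=160, Option 3=120, Option 4=20, Option 5=40, Option 6=150
Best worst-case = 160 → Option 2.

Option 2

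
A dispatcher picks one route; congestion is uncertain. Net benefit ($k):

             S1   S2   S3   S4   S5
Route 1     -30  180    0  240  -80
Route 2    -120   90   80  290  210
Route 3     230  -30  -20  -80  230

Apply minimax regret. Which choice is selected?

Column bests: S1=230, S2=180, S3=80, S4=290, S5=230.
Route 1 regrets: 260, 0, 80, 50, 310 → max 310
Route 2 regrets: 350, 90, 0, 0, 20 → max 350
Route 3 regrets: 0, 210, 100, 370, 0 → max 370
Smallest max regret = 310 → Route 1.

Route 1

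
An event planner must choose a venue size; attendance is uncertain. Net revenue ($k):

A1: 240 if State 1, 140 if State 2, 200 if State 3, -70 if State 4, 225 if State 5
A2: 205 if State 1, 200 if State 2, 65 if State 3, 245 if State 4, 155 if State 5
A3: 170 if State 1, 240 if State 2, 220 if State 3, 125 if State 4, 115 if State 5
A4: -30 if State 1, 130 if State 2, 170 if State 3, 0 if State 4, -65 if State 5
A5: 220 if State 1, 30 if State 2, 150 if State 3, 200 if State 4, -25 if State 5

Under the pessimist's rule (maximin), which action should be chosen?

Row minima: A1=-70, A2=65, A3=115, A4=-65, A5=-25
Best worst-case = 115 → A3.

A3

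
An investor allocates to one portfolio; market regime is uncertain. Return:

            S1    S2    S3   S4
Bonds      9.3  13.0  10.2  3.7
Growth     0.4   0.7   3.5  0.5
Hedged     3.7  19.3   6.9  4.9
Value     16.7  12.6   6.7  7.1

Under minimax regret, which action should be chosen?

Column bests: S1=16.7, S2=19.3, S3=10.2, S4=7.1.
Bonds regrets: 7.4, 6.3, 0.0, 3.4 → max 7.4
Growth regrets: 16.3, 18.6, 6.7, 6.6 → max 18.6
Hedged regrets: 13.0, 0.0, 3.3, 2.2 → max 13.0
Value regrets: 0.0, 6.7, 3.5, 0.0 → max 6.7
Smallest max regret = 6.7 → Value.

Value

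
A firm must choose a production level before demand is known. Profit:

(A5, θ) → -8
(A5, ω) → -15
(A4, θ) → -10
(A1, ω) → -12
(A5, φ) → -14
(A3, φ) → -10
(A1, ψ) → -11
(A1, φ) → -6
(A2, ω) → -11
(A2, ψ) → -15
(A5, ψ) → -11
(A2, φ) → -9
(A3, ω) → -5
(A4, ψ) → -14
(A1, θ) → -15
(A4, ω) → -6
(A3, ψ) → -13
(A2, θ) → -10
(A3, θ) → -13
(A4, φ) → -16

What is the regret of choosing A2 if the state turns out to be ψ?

Best payoff under ψ is -11.
Regret = -11 − (-15) = 4.

4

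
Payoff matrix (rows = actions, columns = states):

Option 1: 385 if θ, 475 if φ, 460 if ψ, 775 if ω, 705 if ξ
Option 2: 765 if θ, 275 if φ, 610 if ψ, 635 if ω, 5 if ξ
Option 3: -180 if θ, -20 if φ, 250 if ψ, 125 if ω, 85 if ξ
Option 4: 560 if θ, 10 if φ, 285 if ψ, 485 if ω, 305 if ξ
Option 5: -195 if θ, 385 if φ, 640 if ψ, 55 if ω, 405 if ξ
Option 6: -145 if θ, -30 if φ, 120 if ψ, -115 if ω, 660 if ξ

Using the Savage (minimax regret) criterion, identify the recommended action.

Option 1

Column bests: θ=765, φ=475, ψ=640, ω=775, ξ=705.
Option 1 regrets: 380, 0, 180, 0, 0 → max 380
Option 2 regrets: 0, 200, 30, 140, 700 → max 700
Option 3 regrets: 945, 495, 390, 650, 620 → max 945
Option 4 regrets: 205, 465, 355, 290, 400 → max 465
Option 5 regrets: 960, 90, 0, 720, 300 → max 960
Option 6 regrets: 910, 505, 520, 890, 45 → max 910
Smallest max regret = 380 → Option 1.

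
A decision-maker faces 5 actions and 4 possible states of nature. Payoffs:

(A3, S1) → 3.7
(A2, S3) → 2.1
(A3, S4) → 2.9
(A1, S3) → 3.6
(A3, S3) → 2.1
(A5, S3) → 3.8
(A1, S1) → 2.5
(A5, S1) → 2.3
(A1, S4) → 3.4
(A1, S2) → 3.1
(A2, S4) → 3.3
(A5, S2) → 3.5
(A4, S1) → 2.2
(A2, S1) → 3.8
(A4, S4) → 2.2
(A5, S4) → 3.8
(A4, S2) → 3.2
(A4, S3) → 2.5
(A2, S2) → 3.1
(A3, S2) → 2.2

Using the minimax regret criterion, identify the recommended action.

Column bests: S1=3.8, S2=3.5, S3=3.8, S4=3.8.
A1 regrets: 1.3, 0.4, 0.2, 0.4 → max 1.3
A2 regrets: 0.0, 0.4, 1.7, 0.5 → max 1.7
A3 regrets: 0.1, 1.3, 1.7, 0.9 → max 1.7
A4 regrets: 1.6, 0.3, 1.3, 1.6 → max 1.6
A5 regrets: 1.5, 0.0, 0.0, 0.0 → max 1.5
Smallest max regret = 1.3 → A1.

A1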